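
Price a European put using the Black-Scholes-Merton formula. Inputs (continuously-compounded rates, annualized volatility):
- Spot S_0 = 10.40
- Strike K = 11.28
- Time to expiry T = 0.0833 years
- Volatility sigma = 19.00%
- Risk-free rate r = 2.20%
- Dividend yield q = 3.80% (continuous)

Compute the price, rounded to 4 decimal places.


d1 = (ln(S/K) + (r - q + 0.5*sigma^2) * T) / (sigma * sqrt(T)) = -1.47809370
d2 = d1 - sigma * sqrt(T) = -1.53293101
exp(-rT) = 0.99816908; exp(-qT) = 0.99683960
P = K * exp(-rT) * N(-d2) - S_0 * exp(-qT) * N(-d1)
N(-d1) = 0.93030865; N(-d2) = 0.93735357
P = 11.2800 * 0.99816908 * 0.93735357 - 10.4000 * 0.99683960 * 0.93030865 = 0.9094

Answer: Price = 0.9094


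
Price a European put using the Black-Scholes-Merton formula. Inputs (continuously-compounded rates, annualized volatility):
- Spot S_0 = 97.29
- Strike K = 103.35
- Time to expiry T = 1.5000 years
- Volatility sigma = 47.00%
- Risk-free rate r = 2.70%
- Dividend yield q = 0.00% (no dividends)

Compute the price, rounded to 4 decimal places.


Answer: Price = 23.2510

Derivation:
d1 = (ln(S/K) + (r - q + 0.5*sigma^2) * T) / (sigma * sqrt(T)) = 0.25320067
d2 = d1 - sigma * sqrt(T) = -0.32242942
exp(-rT) = 0.96030916; exp(-qT) = 1.00000000
P = K * exp(-rT) * N(-d2) - S_0 * exp(-qT) * N(-d1)
N(-d1) = 0.40005658; N(-d2) = 0.62643630
P = 103.3500 * 0.96030916 * 0.62643630 - 97.2900 * 1.00000000 * 0.40005658 = 23.2510


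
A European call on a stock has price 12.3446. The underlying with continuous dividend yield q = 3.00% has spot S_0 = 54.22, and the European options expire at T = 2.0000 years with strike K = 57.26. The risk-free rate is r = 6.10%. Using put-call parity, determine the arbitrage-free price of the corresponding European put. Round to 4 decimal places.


Put-call parity: C - P = S_0 * exp(-qT) - K * exp(-rT).
S_0 * exp(-qT) = 54.2200 * 0.94176453 = 51.06247301
K * exp(-rT) = 57.2600 * 0.88514837 = 50.68359558
P = C - S*exp(-qT) + K*exp(-rT)
P = 12.3446 - 51.06247301 + 50.68359558 = 11.9657

Answer: Put price = 11.9657


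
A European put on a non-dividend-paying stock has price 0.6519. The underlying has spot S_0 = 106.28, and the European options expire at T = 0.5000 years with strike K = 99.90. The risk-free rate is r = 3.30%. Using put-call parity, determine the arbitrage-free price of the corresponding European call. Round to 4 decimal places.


Put-call parity: C - P = S_0 * exp(-qT) - K * exp(-rT).
S_0 * exp(-qT) = 106.2800 * 1.00000000 = 106.28000000
K * exp(-rT) = 99.9000 * 0.98363538 = 98.26517440
C = P + S*exp(-qT) - K*exp(-rT)
C = 0.6519 + 106.28000000 - 98.26517440 = 8.6667

Answer: Call price = 8.6667


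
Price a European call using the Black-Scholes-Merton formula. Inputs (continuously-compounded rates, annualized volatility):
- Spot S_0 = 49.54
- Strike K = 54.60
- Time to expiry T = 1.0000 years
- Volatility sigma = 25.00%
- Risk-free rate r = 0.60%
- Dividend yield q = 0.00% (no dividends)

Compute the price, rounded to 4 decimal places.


Answer: Price = 3.1350

Derivation:
d1 = (ln(S/K) + (r - q + 0.5*sigma^2) * T) / (sigma * sqrt(T)) = -0.24001383
d2 = d1 - sigma * sqrt(T) = -0.49001383
exp(-rT) = 0.99401796; exp(-qT) = 1.00000000
C = S_0 * exp(-qT) * N(d1) - K * exp(-rT) * N(d2)
N(d1) = 0.40515977; N(d2) = 0.31206205
C = 49.5400 * 1.00000000 * 0.40515977 - 54.6000 * 0.99401796 * 0.31206205 = 3.1350


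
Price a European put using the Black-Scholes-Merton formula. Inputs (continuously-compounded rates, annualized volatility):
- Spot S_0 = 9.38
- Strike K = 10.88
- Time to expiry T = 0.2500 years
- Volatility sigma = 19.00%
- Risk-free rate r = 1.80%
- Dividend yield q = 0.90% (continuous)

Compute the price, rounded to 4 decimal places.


d1 = (ln(S/K) + (r - q + 0.5*sigma^2) * T) / (sigma * sqrt(T)) = -1.49035767
d2 = d1 - sigma * sqrt(T) = -1.58535767
exp(-rT) = 0.99551011; exp(-qT) = 0.99775253
P = K * exp(-rT) * N(-d2) - S_0 * exp(-qT) * N(-d1)
N(-d1) = 0.93193489; N(-d2) = 0.94355745
P = 10.8800 * 0.99551011 * 0.94355745 - 9.3800 * 0.99775253 * 0.93193489 = 1.4979

Answer: Price = 1.4979


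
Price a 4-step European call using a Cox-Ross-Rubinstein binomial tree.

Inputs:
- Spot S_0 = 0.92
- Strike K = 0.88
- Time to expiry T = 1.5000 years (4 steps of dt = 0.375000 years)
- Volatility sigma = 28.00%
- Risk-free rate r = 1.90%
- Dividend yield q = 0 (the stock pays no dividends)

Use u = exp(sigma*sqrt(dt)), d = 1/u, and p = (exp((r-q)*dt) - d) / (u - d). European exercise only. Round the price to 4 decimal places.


Answer: Price = V(0,0) = 0.1548

Derivation:
dt = T/N = 0.375000
u = exp(sigma*sqrt(dt)) = 1.187042; d = 1/u = 0.842430
p = (exp((r-q)*dt) - d) / (u - d) = 0.477988
Discount per step: exp(-r*dt) = 0.992900
Stock lattice S(k, i) with i counting down-moves:
  k=0: S(0,0) = 0.9200
  k=1: S(1,0) = 1.0921; S(1,1) = 0.7750
  k=2: S(2,0) = 1.2963; S(2,1) = 0.9200; S(2,2) = 0.6529
  k=3: S(3,0) = 1.5388; S(3,1) = 1.0921; S(3,2) = 0.7750; S(3,3) = 0.5500
  k=4: S(4,0) = 1.8266; S(4,1) = 1.2963; S(4,2) = 0.9200; S(4,3) = 0.6529; S(4,4) = 0.4634
Terminal payoffs V(N, i) = max(S_T - K, 0):
  V(4,0) = 0.946635; V(4,1) = 0.416343; V(4,2) = 0.040000; V(4,3) = 0.000000; V(4,4) = 0.000000
Backward induction: V(k, i) = exp(-r*dt) * [p * V(k+1, i) + (1-p) * V(k+1, i+1)].
  V(3,0) = exp(-r*dt) * [p*0.946635 + (1-p)*0.416343] = 0.665061
  V(3,1) = exp(-r*dt) * [p*0.416343 + (1-p)*0.040000] = 0.218326
  V(3,2) = exp(-r*dt) * [p*0.040000 + (1-p)*0.000000] = 0.018984
  V(3,3) = exp(-r*dt) * [p*0.000000 + (1-p)*0.000000] = 0.000000
  V(2,0) = exp(-r*dt) * [p*0.665061 + (1-p)*0.218326] = 0.428794
  V(2,1) = exp(-r*dt) * [p*0.218326 + (1-p)*0.018984] = 0.113456
  V(2,2) = exp(-r*dt) * [p*0.018984 + (1-p)*0.000000] = 0.009010
  V(1,0) = exp(-r*dt) * [p*0.428794 + (1-p)*0.113456] = 0.262308
  V(1,1) = exp(-r*dt) * [p*0.113456 + (1-p)*0.009010] = 0.058515
  V(0,0) = exp(-r*dt) * [p*0.262308 + (1-p)*0.058515] = 0.154819


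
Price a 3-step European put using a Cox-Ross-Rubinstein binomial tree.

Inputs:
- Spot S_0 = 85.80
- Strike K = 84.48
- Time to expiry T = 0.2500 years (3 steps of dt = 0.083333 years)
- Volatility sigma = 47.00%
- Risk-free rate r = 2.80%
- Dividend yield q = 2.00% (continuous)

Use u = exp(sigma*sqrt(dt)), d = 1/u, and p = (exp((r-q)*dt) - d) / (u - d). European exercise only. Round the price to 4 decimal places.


dt = T/N = 0.083333
u = exp(sigma*sqrt(dt)) = 1.145312; d = 1/u = 0.873124
p = (exp((r-q)*dt) - d) / (u - d) = 0.468583
Discount per step: exp(-r*dt) = 0.997669
Stock lattice S(k, i) with i counting down-moves:
  k=0: S(0,0) = 85.8000
  k=1: S(1,0) = 98.2678; S(1,1) = 74.9141
  k=2: S(2,0) = 112.5473; S(2,1) = 85.8000; S(2,2) = 65.4093
  k=3: S(3,0) = 128.9018; S(3,1) = 98.2678; S(3,2) = 74.9141; S(3,3) = 57.1104
Terminal payoffs V(N, i) = max(K - S_T, 0):
  V(3,0) = 0.000000; V(3,1) = 0.000000; V(3,2) = 9.565932; V(3,3) = 27.369553
Backward induction: V(k, i) = exp(-r*dt) * [p * V(k+1, i) + (1-p) * V(k+1, i+1)].
  V(2,0) = exp(-r*dt) * [p*0.000000 + (1-p)*0.000000] = 0.000000
  V(2,1) = exp(-r*dt) * [p*0.000000 + (1-p)*9.565932] = 5.071654
  V(2,2) = exp(-r*dt) * [p*9.565932 + (1-p)*27.369553] = 18.982739
  V(1,0) = exp(-r*dt) * [p*0.000000 + (1-p)*5.071654] = 2.688883
  V(1,1) = exp(-r*dt) * [p*5.071654 + (1-p)*18.982739] = 12.435196
  V(0,0) = exp(-r*dt) * [p*2.688883 + (1-p)*12.435196] = 7.849904

Answer: Price = V(0,0) = 7.8499


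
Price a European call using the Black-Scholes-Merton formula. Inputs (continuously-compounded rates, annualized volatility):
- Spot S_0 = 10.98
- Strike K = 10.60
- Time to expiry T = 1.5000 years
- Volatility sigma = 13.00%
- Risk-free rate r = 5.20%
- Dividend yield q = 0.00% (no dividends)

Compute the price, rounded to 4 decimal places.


d1 = (ln(S/K) + (r - q + 0.5*sigma^2) * T) / (sigma * sqrt(T)) = 0.79072314
d2 = d1 - sigma * sqrt(T) = 0.63150631
exp(-rT) = 0.92496443; exp(-qT) = 1.00000000
C = S_0 * exp(-qT) * N(d1) - K * exp(-rT) * N(d2)
N(d1) = 0.78544722; N(d2) = 0.73614524
C = 10.9800 * 1.00000000 * 0.78544722 - 10.6000 * 0.92496443 * 0.73614524 = 1.4066

Answer: Price = 1.4066


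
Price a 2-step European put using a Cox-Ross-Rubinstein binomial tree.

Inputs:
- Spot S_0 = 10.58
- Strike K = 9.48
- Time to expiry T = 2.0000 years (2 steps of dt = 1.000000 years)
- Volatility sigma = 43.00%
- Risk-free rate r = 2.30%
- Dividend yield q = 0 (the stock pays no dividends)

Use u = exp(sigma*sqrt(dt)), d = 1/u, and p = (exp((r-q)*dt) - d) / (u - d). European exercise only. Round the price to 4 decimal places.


dt = T/N = 1.000000
u = exp(sigma*sqrt(dt)) = 1.537258; d = 1/u = 0.650509
p = (exp((r-q)*dt) - d) / (u - d) = 0.420364
Discount per step: exp(-r*dt) = 0.977262
Stock lattice S(k, i) with i counting down-moves:
  k=0: S(0,0) = 10.5800
  k=1: S(1,0) = 16.2642; S(1,1) = 6.8824
  k=2: S(2,0) = 25.0022; S(2,1) = 10.5800; S(2,2) = 4.4771
Terminal payoffs V(N, i) = max(K - S_T, 0):
  V(2,0) = 0.000000; V(2,1) = 0.000000; V(2,2) = 5.002945
Backward induction: V(k, i) = exp(-r*dt) * [p * V(k+1, i) + (1-p) * V(k+1, i+1)].
  V(1,0) = exp(-r*dt) * [p*0.000000 + (1-p)*0.000000] = 0.000000
  V(1,1) = exp(-r*dt) * [p*0.000000 + (1-p)*5.002945] = 2.833949
  V(0,0) = exp(-r*dt) * [p*0.000000 + (1-p)*2.833949] = 1.605308

Answer: Price = V(0,0) = 1.6053


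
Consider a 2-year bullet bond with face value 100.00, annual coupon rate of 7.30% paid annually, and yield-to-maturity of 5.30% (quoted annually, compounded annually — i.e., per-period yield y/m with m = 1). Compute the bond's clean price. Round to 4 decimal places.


Answer: Price = 103.7031

Derivation:
Coupon per period c = face * coupon_rate / m = 7.300000
Periods per year m = 1; per-period yield y/m = 0.053000
Number of cashflows N = 2
Cashflows (t years, CF_t, discount factor 1/(1+y/m)^(m*t), PV):
  t = 1.0000: CF_t = 7.300000, DF = 0.949668, PV = 6.932574
  t = 2.0000: CF_t = 107.300000, DF = 0.901869, PV = 96.770499
Price P = sum_t PV_t = 103.703072


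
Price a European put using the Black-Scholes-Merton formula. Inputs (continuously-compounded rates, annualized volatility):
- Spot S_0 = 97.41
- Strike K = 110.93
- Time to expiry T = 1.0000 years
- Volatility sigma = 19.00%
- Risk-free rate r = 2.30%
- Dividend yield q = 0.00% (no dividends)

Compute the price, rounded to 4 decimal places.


d1 = (ln(S/K) + (r - q + 0.5*sigma^2) * T) / (sigma * sqrt(T)) = -0.46800262
d2 = d1 - sigma * sqrt(T) = -0.65800262
exp(-rT) = 0.97726248; exp(-qT) = 1.00000000
P = K * exp(-rT) * N(-d2) - S_0 * exp(-qT) * N(-d1)
N(-d1) = 0.68010864; N(-d2) = 0.74473177
P = 110.9300 * 0.97726248 * 0.74473177 - 97.4100 * 1.00000000 * 0.68010864 = 14.4853

Answer: Price = 14.4853


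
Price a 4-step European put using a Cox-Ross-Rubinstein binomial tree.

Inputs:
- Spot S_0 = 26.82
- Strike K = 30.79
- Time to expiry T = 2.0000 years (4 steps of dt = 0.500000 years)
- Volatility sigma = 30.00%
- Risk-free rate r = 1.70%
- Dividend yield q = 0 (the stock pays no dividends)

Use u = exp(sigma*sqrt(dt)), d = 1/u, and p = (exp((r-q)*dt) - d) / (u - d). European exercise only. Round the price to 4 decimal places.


dt = T/N = 0.500000
u = exp(sigma*sqrt(dt)) = 1.236311; d = 1/u = 0.808858
p = (exp((r-q)*dt) - d) / (u - d) = 0.467135
Discount per step: exp(-r*dt) = 0.991536
Stock lattice S(k, i) with i counting down-moves:
  k=0: S(0,0) = 26.8200
  k=1: S(1,0) = 33.1579; S(1,1) = 21.6936
  k=2: S(2,0) = 40.9934; S(2,1) = 26.8200; S(2,2) = 17.5470
  k=3: S(3,0) = 50.6806; S(3,1) = 33.1579; S(3,2) = 21.6936; S(3,3) = 14.1930
  k=4: S(4,0) = 62.6570; S(4,1) = 40.9934; S(4,2) = 26.8200; S(4,3) = 17.5470; S(4,4) = 11.4802
Terminal payoffs V(N, i) = max(K - S_T, 0):
  V(4,0) = 0.000000; V(4,1) = 0.000000; V(4,2) = 3.970000; V(4,3) = 13.242986; V(4,4) = 19.309847
Backward induction: V(k, i) = exp(-r*dt) * [p * V(k+1, i) + (1-p) * V(k+1, i+1)].
  V(3,0) = exp(-r*dt) * [p*0.000000 + (1-p)*0.000000] = 0.000000
  V(3,1) = exp(-r*dt) * [p*0.000000 + (1-p)*3.970000] = 2.097569
  V(3,2) = exp(-r*dt) * [p*3.970000 + (1-p)*13.242986] = 8.835825
  V(3,3) = exp(-r*dt) * [p*13.242986 + (1-p)*19.309847] = 16.336353
  V(2,0) = exp(-r*dt) * [p*0.000000 + (1-p)*2.097569] = 1.108261
  V(2,1) = exp(-r*dt) * [p*2.097569 + (1-p)*8.835825] = 5.640006
  V(2,2) = exp(-r*dt) * [p*8.835825 + (1-p)*16.336353] = 12.723980
  V(1,0) = exp(-r*dt) * [p*1.108261 + (1-p)*5.640006] = 3.493250
  V(1,1) = exp(-r*dt) * [p*5.640006 + (1-p)*12.723980] = 9.335121
  V(0,0) = exp(-r*dt) * [p*3.493250 + (1-p)*9.335121] = 6.550265

Answer: Price = V(0,0) = 6.5503


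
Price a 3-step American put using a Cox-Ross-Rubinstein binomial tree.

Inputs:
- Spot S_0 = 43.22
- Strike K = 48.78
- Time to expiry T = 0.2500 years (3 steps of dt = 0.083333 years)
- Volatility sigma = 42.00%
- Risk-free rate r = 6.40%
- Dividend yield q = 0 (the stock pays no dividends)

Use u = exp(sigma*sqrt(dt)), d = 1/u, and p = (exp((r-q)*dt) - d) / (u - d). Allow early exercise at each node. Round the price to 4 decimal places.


dt = T/N = 0.083333
u = exp(sigma*sqrt(dt)) = 1.128900; d = 1/u = 0.885818
p = (exp((r-q)*dt) - d) / (u - d) = 0.491725
Discount per step: exp(-r*dt) = 0.994681
Stock lattice S(k, i) with i counting down-moves:
  k=0: S(0,0) = 43.2200
  k=1: S(1,0) = 48.7911; S(1,1) = 38.2851
  k=2: S(2,0) = 55.0802; S(2,1) = 43.2200; S(2,2) = 33.9136
  k=3: S(3,0) = 62.1800; S(3,1) = 48.7911; S(3,2) = 38.2851; S(3,3) = 30.0413
Terminal payoffs V(N, i) = max(K - S_T, 0):
  V(3,0) = 0.000000; V(3,1) = 0.000000; V(3,2) = 10.494938; V(3,3) = 18.738713
Backward induction: V(k, i) = exp(-r*dt) * [p * V(k+1, i) + (1-p) * V(k+1, i+1)]; then take max(V_cont, immediate exercise) for American.
  V(2,0) = exp(-r*dt) * [p*0.000000 + (1-p)*0.000000] = 0.000000; exercise = 0.000000; V(2,0) = max -> 0.000000
  V(2,1) = exp(-r*dt) * [p*0.000000 + (1-p)*10.494938] = 5.305938; exercise = 5.560000; V(2,1) = max -> 5.560000
  V(2,2) = exp(-r*dt) * [p*10.494938 + (1-p)*18.738713] = 14.606928; exercise = 14.866396; V(2,2) = max -> 14.866396
  V(1,0) = exp(-r*dt) * [p*0.000000 + (1-p)*5.560000] = 2.810975; exercise = 0.000000; V(1,0) = max -> 2.810975
  V(1,1) = exp(-r*dt) * [p*5.560000 + (1-p)*14.866396] = 10.235471; exercise = 10.494938; V(1,1) = max -> 10.494938
  V(0,0) = exp(-r*dt) * [p*2.810975 + (1-p)*10.494938] = 6.680813; exercise = 5.560000; V(0,0) = max -> 6.680813

Answer: Price = V(0,0) = 6.6808


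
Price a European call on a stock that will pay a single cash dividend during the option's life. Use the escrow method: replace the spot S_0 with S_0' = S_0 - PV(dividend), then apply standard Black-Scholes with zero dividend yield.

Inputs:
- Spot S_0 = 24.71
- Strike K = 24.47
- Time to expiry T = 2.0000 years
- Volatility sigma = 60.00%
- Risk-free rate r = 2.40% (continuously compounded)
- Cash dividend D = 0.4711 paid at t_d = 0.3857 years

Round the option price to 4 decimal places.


PV(D) = D * exp(-r * t_d) = 0.4711 * 0.99078591 = 0.46675924
S_0' = S_0 - PV(D) = 24.7100 - 0.46675924 = 24.24324076
d1 = (ln(S_0'/K) + (r + sigma^2/2)*T) / (sigma*sqrt(T)) = 0.46986063
d2 = d1 - sigma*sqrt(T) = -0.37866750
exp(-rT) = 0.95313379
N(d1) = 0.68077270; N(d2) = 0.35246739
C = S_0' * N(d1) - K * exp(-rT) * N(d2) = 24.24324076 * 0.68077270 - 24.4700 * 0.95313379 * 0.35246739 = 8.2835

Answer: Price = 8.2835


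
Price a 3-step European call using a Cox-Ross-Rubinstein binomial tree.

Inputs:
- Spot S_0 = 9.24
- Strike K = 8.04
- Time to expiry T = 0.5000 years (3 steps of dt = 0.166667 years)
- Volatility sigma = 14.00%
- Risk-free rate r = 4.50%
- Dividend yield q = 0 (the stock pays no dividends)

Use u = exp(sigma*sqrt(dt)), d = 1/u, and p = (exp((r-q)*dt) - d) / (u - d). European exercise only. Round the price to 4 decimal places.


dt = T/N = 0.166667
u = exp(sigma*sqrt(dt)) = 1.058820; d = 1/u = 0.944448
p = (exp((r-q)*dt) - d) / (u - d) = 0.551537
Discount per step: exp(-r*dt) = 0.992528
Stock lattice S(k, i) with i counting down-moves:
  k=0: S(0,0) = 9.2400
  k=1: S(1,0) = 9.7835; S(1,1) = 8.7267
  k=2: S(2,0) = 10.3590; S(2,1) = 9.2400; S(2,2) = 8.2419
  k=3: S(3,0) = 10.9683; S(3,1) = 9.7835; S(3,2) = 8.7267; S(3,3) = 7.7841
Terminal payoffs V(N, i) = max(S_T - K, 0):
  V(3,0) = 2.928266; V(3,1) = 1.743494; V(3,2) = 0.686699; V(3,3) = 0.000000
Backward induction: V(k, i) = exp(-r*dt) * [p * V(k+1, i) + (1-p) * V(k+1, i+1)].
  V(2,0) = exp(-r*dt) * [p*2.928266 + (1-p)*1.743494] = 2.379030
  V(2,1) = exp(-r*dt) * [p*1.743494 + (1-p)*0.686699] = 1.260074
  V(2,2) = exp(-r*dt) * [p*0.686699 + (1-p)*0.000000] = 0.375910
  V(1,0) = exp(-r*dt) * [p*2.379030 + (1-p)*1.260074] = 1.863194
  V(1,1) = exp(-r*dt) * [p*1.260074 + (1-p)*0.375910] = 0.857107
  V(0,0) = exp(-r*dt) * [p*1.863194 + (1-p)*0.857107] = 1.401451

Answer: Price = V(0,0) = 1.4015


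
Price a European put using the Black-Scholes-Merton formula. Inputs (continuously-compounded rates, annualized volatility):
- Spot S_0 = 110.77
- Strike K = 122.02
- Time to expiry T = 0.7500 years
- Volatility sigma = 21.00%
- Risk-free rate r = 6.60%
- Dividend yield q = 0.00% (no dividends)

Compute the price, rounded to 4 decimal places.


d1 = (ln(S/K) + (r - q + 0.5*sigma^2) * T) / (sigma * sqrt(T)) = -0.16875941
d2 = d1 - sigma * sqrt(T) = -0.35062474
exp(-rT) = 0.95170516; exp(-qT) = 1.00000000
P = K * exp(-rT) * N(-d2) - S_0 * exp(-qT) * N(-d1)
N(-d1) = 0.56700706; N(-d2) = 0.63706505
P = 122.0200 * 0.95170516 * 0.63706505 - 110.7700 * 1.00000000 * 0.56700706 = 11.1731

Answer: Price = 11.1731


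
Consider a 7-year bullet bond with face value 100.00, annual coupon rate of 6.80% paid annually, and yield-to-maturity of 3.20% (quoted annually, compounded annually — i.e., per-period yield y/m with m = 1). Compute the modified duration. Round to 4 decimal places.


Answer: Modified duration = 5.7412

Derivation:
Coupon per period c = face * coupon_rate / m = 6.800000
Periods per year m = 1; per-period yield y/m = 0.032000
Number of cashflows N = 7
Cashflows (t years, CF_t, discount factor 1/(1+y/m)^(m*t), PV):
  t = 1.0000: CF_t = 6.800000, DF = 0.968992, PV = 6.589147
  t = 2.0000: CF_t = 6.800000, DF = 0.938946, PV = 6.384833
  t = 3.0000: CF_t = 6.800000, DF = 0.909831, PV = 6.186853
  t = 4.0000: CF_t = 6.800000, DF = 0.881620, PV = 5.995013
  t = 5.0000: CF_t = 6.800000, DF = 0.854283, PV = 5.809121
  t = 6.0000: CF_t = 6.800000, DF = 0.827793, PV = 5.628993
  t = 7.0000: CF_t = 106.800000, DF = 0.802125, PV = 85.666963
Price P = sum_t PV_t = 122.260924
First compute Macaulay numerator sum_t t * PV_t:
  t * PV_t at t = 1.0000: 6.589147
  t * PV_t at t = 2.0000: 12.769665
  t * PV_t at t = 3.0000: 18.560560
  t * PV_t at t = 4.0000: 23.980052
  t * PV_t at t = 5.0000: 29.045605
  t * PV_t at t = 6.0000: 33.773960
  t * PV_t at t = 7.0000: 599.668742
Macaulay duration D = 724.387731 / 122.260924 = 5.924933
Modified duration = D / (1 + y/m) = 5.924933 / (1 + 0.032000) = 5.741214


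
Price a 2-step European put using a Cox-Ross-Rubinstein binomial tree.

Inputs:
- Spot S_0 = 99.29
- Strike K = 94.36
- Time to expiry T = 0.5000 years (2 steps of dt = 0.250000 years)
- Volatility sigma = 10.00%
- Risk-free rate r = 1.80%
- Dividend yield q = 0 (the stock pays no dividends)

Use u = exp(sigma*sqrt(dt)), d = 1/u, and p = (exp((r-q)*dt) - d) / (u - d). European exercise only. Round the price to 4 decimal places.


dt = T/N = 0.250000
u = exp(sigma*sqrt(dt)) = 1.051271; d = 1/u = 0.951229
p = (exp((r-q)*dt) - d) / (u - d) = 0.532585
Discount per step: exp(-r*dt) = 0.995510
Stock lattice S(k, i) with i counting down-moves:
  k=0: S(0,0) = 99.2900
  k=1: S(1,0) = 104.3807; S(1,1) = 94.4476
  k=2: S(2,0) = 109.7324; S(2,1) = 99.2900; S(2,2) = 89.8413
Terminal payoffs V(N, i) = max(K - S_T, 0):
  V(2,0) = 0.000000; V(2,1) = 0.000000; V(2,2) = 4.518693
Backward induction: V(k, i) = exp(-r*dt) * [p * V(k+1, i) + (1-p) * V(k+1, i+1)].
  V(1,0) = exp(-r*dt) * [p*0.000000 + (1-p)*0.000000] = 0.000000
  V(1,1) = exp(-r*dt) * [p*0.000000 + (1-p)*4.518693] = 2.102621
  V(0,0) = exp(-r*dt) * [p*0.000000 + (1-p)*2.102621] = 0.978383

Answer: Price = V(0,0) = 0.9784


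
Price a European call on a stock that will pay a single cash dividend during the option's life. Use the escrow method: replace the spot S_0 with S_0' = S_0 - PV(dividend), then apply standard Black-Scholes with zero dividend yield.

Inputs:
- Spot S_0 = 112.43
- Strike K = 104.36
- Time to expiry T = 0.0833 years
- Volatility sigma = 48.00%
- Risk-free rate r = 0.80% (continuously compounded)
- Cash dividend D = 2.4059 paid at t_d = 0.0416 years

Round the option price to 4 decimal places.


Answer: Price = 9.2203

Derivation:
PV(D) = D * exp(-r * t_d) = 2.4059 * 0.99966726 = 2.40509945
S_0' = S_0 - PV(D) = 112.4300 - 2.40509945 = 110.02490055
d1 = (ln(S_0'/K) + (r + sigma^2/2)*T) / (sigma*sqrt(T)) = 0.45564077
d2 = d1 - sigma*sqrt(T) = 0.31710442
exp(-rT) = 0.99933382
N(d1) = 0.67567584; N(d2) = 0.62441781
C = S_0' * N(d1) - K * exp(-rT) * N(d2) = 110.02490055 * 0.67567584 - 104.3600 * 0.99933382 * 0.62441781 = 9.2203


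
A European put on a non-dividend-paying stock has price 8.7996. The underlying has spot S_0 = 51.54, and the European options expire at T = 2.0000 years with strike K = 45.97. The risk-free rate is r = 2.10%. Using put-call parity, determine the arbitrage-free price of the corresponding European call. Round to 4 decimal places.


Answer: Call price = 16.2604

Derivation:
Put-call parity: C - P = S_0 * exp(-qT) - K * exp(-rT).
S_0 * exp(-qT) = 51.5400 * 1.00000000 = 51.54000000
K * exp(-rT) = 45.9700 * 0.95886978 = 44.07924381
C = P + S*exp(-qT) - K*exp(-rT)
C = 8.7996 + 51.54000000 - 44.07924381 = 16.2604


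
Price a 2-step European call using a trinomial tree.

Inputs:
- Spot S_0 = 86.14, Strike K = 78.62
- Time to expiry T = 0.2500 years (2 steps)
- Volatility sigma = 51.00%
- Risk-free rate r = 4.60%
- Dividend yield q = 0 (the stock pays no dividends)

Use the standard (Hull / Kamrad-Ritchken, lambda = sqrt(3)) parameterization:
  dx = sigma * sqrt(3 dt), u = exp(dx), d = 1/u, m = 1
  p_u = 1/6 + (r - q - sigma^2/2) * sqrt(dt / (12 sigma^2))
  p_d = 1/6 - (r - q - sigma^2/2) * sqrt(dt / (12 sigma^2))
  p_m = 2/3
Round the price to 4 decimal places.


dt = T/N = 0.125000; dx = sigma*sqrt(3*dt) = 0.312310
u = exp(dx) = 1.366578; d = 1/u = 0.731755
p_u = 0.149846, p_m = 0.666667, p_d = 0.183487
Discount per step: exp(-r*dt) = 0.994266
Stock lattice S(k, j) with j the centered position index:
  k=0: S(0,+0) = 86.1400
  k=1: S(1,-1) = 63.0333; S(1,+0) = 86.1400; S(1,+1) = 117.7170
  k=2: S(2,-2) = 46.1249; S(2,-1) = 63.0333; S(2,+0) = 86.1400; S(2,+1) = 117.7170; S(2,+2) = 160.8695
Terminal payoffs V(N, j) = max(S_T - K, 0):
  V(2,-2) = 0.000000; V(2,-1) = 0.000000; V(2,+0) = 7.520000; V(2,+1) = 39.097045; V(2,+2) = 82.249546
Backward induction: V(k, j) = exp(-r*dt) * [p_u * V(k+1, j+1) + p_m * V(k+1, j) + p_d * V(k+1, j-1)]
  V(1,-1) = exp(-r*dt) * [p_u*7.520000 + p_m*0.000000 + p_d*0.000000] = 1.120384
  V(1,+0) = exp(-r*dt) * [p_u*39.097045 + p_m*7.520000 + p_d*0.000000] = 10.809552
  V(1,+1) = exp(-r*dt) * [p_u*82.249546 + p_m*39.097045 + p_d*7.520000] = 39.541302
  V(0,+0) = exp(-r*dt) * [p_u*39.541302 + p_m*10.809552 + p_d*1.120384] = 13.260599

Answer: Price = V(0,0) = 13.2606


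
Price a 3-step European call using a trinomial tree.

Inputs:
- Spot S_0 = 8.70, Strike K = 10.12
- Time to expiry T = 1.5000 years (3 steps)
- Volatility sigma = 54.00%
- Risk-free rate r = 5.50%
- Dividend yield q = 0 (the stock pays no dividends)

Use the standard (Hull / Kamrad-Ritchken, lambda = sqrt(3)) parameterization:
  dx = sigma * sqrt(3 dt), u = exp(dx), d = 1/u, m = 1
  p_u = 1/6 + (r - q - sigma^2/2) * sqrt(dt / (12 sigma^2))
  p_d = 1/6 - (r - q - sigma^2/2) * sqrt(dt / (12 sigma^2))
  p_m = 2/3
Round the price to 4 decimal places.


Answer: Price = V(0,0) = 2.0003

Derivation:
dt = T/N = 0.500000; dx = sigma*sqrt(3*dt) = 0.661362
u = exp(dx) = 1.937430; d = 1/u = 0.516148
p_u = 0.132344, p_m = 0.666667, p_d = 0.200990
Discount per step: exp(-r*dt) = 0.972875
Stock lattice S(k, j) with j the centered position index:
  k=0: S(0,+0) = 8.7000
  k=1: S(1,-1) = 4.4905; S(1,+0) = 8.7000; S(1,+1) = 16.8556
  k=2: S(2,-2) = 2.3178; S(2,-1) = 4.4905; S(2,+0) = 8.7000; S(2,+1) = 16.8556; S(2,+2) = 32.6566
  k=3: S(3,-3) = 1.1963; S(3,-2) = 2.3178; S(3,-1) = 4.4905; S(3,+0) = 8.7000; S(3,+1) = 16.8556; S(3,+2) = 32.6566; S(3,+3) = 63.2699
Terminal payoffs V(N, j) = max(S_T - K, 0):
  V(3,-3) = 0.000000; V(3,-2) = 0.000000; V(3,-1) = 0.000000; V(3,+0) = 0.000000; V(3,+1) = 6.735639; V(3,+2) = 22.536617; V(3,+3) = 53.149901
Backward induction: V(k, j) = exp(-r*dt) * [p_u * V(k+1, j+1) + p_m * V(k+1, j) + p_d * V(k+1, j-1)]
  V(2,-2) = exp(-r*dt) * [p_u*0.000000 + p_m*0.000000 + p_d*0.000000] = 0.000000
  V(2,-1) = exp(-r*dt) * [p_u*0.000000 + p_m*0.000000 + p_d*0.000000] = 0.000000
  V(2,+0) = exp(-r*dt) * [p_u*6.735639 + p_m*0.000000 + p_d*0.000000] = 0.867238
  V(2,+1) = exp(-r*dt) * [p_u*22.536617 + p_m*6.735639 + p_d*0.000000] = 7.270295
  V(2,+2) = exp(-r*dt) * [p_u*53.149901 + p_m*22.536617 + p_d*6.735639] = 22.777188
  V(1,-1) = exp(-r*dt) * [p_u*0.867238 + p_m*0.000000 + p_d*0.000000] = 0.111660
  V(1,+0) = exp(-r*dt) * [p_u*7.270295 + p_m*0.867238 + p_d*0.000000] = 1.498554
  V(1,+1) = exp(-r*dt) * [p_u*22.777188 + p_m*7.270295 + p_d*0.867238] = 7.817616
  V(0,+0) = exp(-r*dt) * [p_u*7.817616 + p_m*1.498554 + p_d*0.111660] = 2.000317


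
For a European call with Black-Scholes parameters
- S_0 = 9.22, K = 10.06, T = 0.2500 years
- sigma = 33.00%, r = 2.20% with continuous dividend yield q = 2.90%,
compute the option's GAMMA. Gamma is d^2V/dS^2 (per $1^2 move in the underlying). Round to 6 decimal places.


d1 = -0.4565431946; d2 = -0.6215431946
phi(d1) = 0.3594592797; exp(-qT) = 0.9927762179; exp(-rT) = 0.9945150973
Gamma = exp(-qT) * phi(d1) / (S * sigma * sqrt(T)) = 0.9927762179 * 0.3594592797 / (9.2200 * 0.3300 * 0.5000000000) = 0.234577

Answer: Gamma = 0.234577


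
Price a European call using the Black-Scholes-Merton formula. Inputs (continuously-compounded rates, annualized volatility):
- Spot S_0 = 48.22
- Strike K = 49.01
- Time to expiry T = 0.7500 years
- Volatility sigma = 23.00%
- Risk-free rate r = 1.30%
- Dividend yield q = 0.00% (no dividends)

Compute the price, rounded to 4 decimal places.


d1 = (ln(S/K) + (r - q + 0.5*sigma^2) * T) / (sigma * sqrt(T)) = 0.06695764
d2 = d1 - sigma * sqrt(T) = -0.13222820
exp(-rT) = 0.99029738; exp(-qT) = 1.00000000
C = S_0 * exp(-qT) * N(d1) - K * exp(-rT) * N(d2)
N(d1) = 0.52669229; N(d2) = 0.44740190
C = 48.2200 * 1.00000000 * 0.52669229 - 49.0100 * 0.99029738 * 0.44740190 = 3.6827

Answer: Price = 3.6827


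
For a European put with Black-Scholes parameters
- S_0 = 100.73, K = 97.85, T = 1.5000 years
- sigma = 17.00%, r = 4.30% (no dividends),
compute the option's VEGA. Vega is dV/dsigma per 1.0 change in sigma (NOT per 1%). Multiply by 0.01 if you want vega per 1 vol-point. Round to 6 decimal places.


Answer: Vega = 42.233528

Derivation:
d1 = 0.5532147422; d2 = 0.3450081141
phi(d1) = 0.3423362600; exp(-qT) = 1.0000000000; exp(-rT) = 0.9375361143
Vega = S * exp(-qT) * phi(d1) * sqrt(T) = 100.7300 * 1.0000000000 * 0.3423362600 * 1.2247448714 = 42.233528


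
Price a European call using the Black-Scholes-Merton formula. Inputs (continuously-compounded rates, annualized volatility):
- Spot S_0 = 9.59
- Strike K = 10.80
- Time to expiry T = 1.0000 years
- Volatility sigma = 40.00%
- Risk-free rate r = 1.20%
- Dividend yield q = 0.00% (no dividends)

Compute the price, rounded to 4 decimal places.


d1 = (ln(S/K) + (r - q + 0.5*sigma^2) * T) / (sigma * sqrt(T)) = -0.06706311
d2 = d1 - sigma * sqrt(T) = -0.46706311
exp(-rT) = 0.98807171; exp(-qT) = 1.00000000
C = S_0 * exp(-qT) * N(d1) - K * exp(-rT) * N(d2)
N(d1) = 0.47326573; N(d2) = 0.32022736
C = 9.5900 * 1.00000000 * 0.47326573 - 10.8000 * 0.98807171 * 0.32022736 = 1.1214

Answer: Price = 1.1214


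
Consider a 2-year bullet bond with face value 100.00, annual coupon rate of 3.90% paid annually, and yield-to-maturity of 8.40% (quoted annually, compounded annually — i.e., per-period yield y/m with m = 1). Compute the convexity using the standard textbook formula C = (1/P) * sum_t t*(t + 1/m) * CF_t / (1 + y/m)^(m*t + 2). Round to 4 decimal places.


Coupon per period c = face * coupon_rate / m = 3.900000
Periods per year m = 1; per-period yield y/m = 0.084000
Number of cashflows N = 2
Cashflows (t years, CF_t, discount factor 1/(1+y/m)^(m*t), PV):
  t = 1.0000: CF_t = 3.900000, DF = 0.922509, PV = 3.597786
  t = 2.0000: CF_t = 103.900000, DF = 0.851023, PV = 88.421318
Price P = sum_t PV_t = 92.019104
Convexity numerator sum_t t*(t + 1/m) * CF_t / (1+y/m)^(m*t + 2):
  t = 1.0000: term = 6.123599
  t = 2.0000: term = 451.491594
Convexity = (1/P) * sum = 457.615193 / 92.019104 = 4.973046

Answer: Convexity = 4.9730


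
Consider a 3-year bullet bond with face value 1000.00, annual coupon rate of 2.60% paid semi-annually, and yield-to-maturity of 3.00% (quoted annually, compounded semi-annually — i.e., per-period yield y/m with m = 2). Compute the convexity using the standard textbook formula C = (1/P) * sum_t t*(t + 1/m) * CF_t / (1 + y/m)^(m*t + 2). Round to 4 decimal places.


Answer: Convexity = 9.7615

Derivation:
Coupon per period c = face * coupon_rate / m = 13.000000
Periods per year m = 2; per-period yield y/m = 0.015000
Number of cashflows N = 6
Cashflows (t years, CF_t, discount factor 1/(1+y/m)^(m*t), PV):
  t = 0.5000: CF_t = 13.000000, DF = 0.985222, PV = 12.807882
  t = 1.0000: CF_t = 13.000000, DF = 0.970662, PV = 12.618603
  t = 1.5000: CF_t = 13.000000, DF = 0.956317, PV = 12.432121
  t = 2.0000: CF_t = 13.000000, DF = 0.942184, PV = 12.248395
  t = 2.5000: CF_t = 13.000000, DF = 0.928260, PV = 12.067384
  t = 3.0000: CF_t = 1013.000000, DF = 0.914542, PV = 926.431241
Price P = sum_t PV_t = 988.605626
Convexity numerator sum_t t*(t + 1/m) * CF_t / (1+y/m)^(m*t + 2):
  t = 0.5000: term = 6.216060
  t = 1.0000: term = 18.372592
  t = 1.5000: term = 36.202153
  t = 2.0000: term = 59.445243
  t = 2.5000: term = 87.850112
  t = 3.0000: term = 9442.139368
Convexity = (1/P) * sum = 9650.225529 / 988.605626 = 9.761451


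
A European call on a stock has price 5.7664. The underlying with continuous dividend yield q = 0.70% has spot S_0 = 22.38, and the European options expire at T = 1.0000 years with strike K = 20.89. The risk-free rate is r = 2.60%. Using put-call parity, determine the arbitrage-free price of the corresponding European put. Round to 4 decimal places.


Answer: Put price = 3.8964

Derivation:
Put-call parity: C - P = S_0 * exp(-qT) - K * exp(-rT).
S_0 * exp(-qT) = 22.3800 * 0.99302444 = 22.22388703
K * exp(-rT) = 20.8900 * 0.97433509 = 20.35386002
P = C - S*exp(-qT) + K*exp(-rT)
P = 5.7664 - 22.22388703 + 20.35386002 = 3.8964


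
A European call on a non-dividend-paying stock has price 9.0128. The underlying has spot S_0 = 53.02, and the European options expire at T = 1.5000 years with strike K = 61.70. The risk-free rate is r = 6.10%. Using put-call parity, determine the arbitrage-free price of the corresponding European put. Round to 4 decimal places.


Answer: Put price = 12.2978

Derivation:
Put-call parity: C - P = S_0 * exp(-qT) - K * exp(-rT).
S_0 * exp(-qT) = 53.0200 * 1.00000000 = 53.02000000
K * exp(-rT) = 61.7000 * 0.91256132 = 56.30503321
P = C - S*exp(-qT) + K*exp(-rT)
P = 9.0128 - 53.02000000 + 56.30503321 = 12.2978


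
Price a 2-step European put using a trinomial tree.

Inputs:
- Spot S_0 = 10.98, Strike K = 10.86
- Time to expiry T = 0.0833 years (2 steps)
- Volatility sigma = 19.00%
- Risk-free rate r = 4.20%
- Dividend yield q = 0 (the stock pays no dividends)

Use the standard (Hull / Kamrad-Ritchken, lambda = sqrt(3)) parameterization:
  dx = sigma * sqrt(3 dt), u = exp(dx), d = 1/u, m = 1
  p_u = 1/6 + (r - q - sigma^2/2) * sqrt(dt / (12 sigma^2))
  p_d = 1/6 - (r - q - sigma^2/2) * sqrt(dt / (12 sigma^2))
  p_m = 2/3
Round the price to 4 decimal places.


dt = T/N = 0.041650; dx = sigma*sqrt(3*dt) = 0.067162
u = exp(dx) = 1.069468; d = 1/u = 0.935044
p_u = 0.174093, p_m = 0.666667, p_d = 0.159240
Discount per step: exp(-r*dt) = 0.998252
Stock lattice S(k, j) with j the centered position index:
  k=0: S(0,+0) = 10.9800
  k=1: S(1,-1) = 10.2668; S(1,+0) = 10.9800; S(1,+1) = 11.7428
  k=2: S(2,-2) = 9.5999; S(2,-1) = 10.2668; S(2,+0) = 10.9800; S(2,+1) = 11.7428; S(2,+2) = 12.5585
Terminal payoffs V(N, j) = max(K - S_T, 0):
  V(2,-2) = 1.260106; V(2,-1) = 0.593217; V(2,+0) = 0.000000; V(2,+1) = 0.000000; V(2,+2) = 0.000000
Backward induction: V(k, j) = exp(-r*dt) * [p_u * V(k+1, j+1) + p_m * V(k+1, j) + p_d * V(k+1, j-1)]
  V(1,-1) = exp(-r*dt) * [p_u*0.000000 + p_m*0.593217 + p_d*1.260106] = 0.595096
  V(1,+0) = exp(-r*dt) * [p_u*0.000000 + p_m*0.000000 + p_d*0.593217] = 0.094299
  V(1,+1) = exp(-r*dt) * [p_u*0.000000 + p_m*0.000000 + p_d*0.000000] = 0.000000
  V(0,+0) = exp(-r*dt) * [p_u*0.000000 + p_m*0.094299 + p_d*0.595096] = 0.157354

Answer: Price = V(0,0) = 0.1574


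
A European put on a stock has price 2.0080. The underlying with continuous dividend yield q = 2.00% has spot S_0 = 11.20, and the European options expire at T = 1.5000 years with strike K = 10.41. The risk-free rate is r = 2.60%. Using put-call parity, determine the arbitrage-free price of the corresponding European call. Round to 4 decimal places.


Put-call parity: C - P = S_0 * exp(-qT) - K * exp(-rT).
S_0 * exp(-qT) = 11.2000 * 0.97044553 = 10.86898998
K * exp(-rT) = 10.4100 * 0.96175071 = 10.01182488
C = P + S*exp(-qT) - K*exp(-rT)
C = 2.0080 + 10.86898998 - 10.01182488 = 2.8652

Answer: Call price = 2.8652


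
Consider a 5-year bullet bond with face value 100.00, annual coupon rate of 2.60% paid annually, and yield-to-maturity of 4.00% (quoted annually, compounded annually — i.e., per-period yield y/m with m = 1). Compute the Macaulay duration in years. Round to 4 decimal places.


Answer: Macaulay duration = 4.7434 years

Derivation:
Coupon per period c = face * coupon_rate / m = 2.600000
Periods per year m = 1; per-period yield y/m = 0.040000
Number of cashflows N = 5
Cashflows (t years, CF_t, discount factor 1/(1+y/m)^(m*t), PV):
  t = 1.0000: CF_t = 2.600000, DF = 0.961538, PV = 2.500000
  t = 2.0000: CF_t = 2.600000, DF = 0.924556, PV = 2.403846
  t = 3.0000: CF_t = 2.600000, DF = 0.888996, PV = 2.311391
  t = 4.0000: CF_t = 2.600000, DF = 0.854804, PV = 2.222491
  t = 5.0000: CF_t = 102.600000, DF = 0.821927, PV = 84.329721
Price P = sum_t PV_t = 93.767449
Macaulay numerator sum_t t * PV_t:
  t * PV_t at t = 1.0000: 2.500000
  t * PV_t at t = 2.0000: 4.807692
  t * PV_t at t = 3.0000: 6.934172
  t * PV_t at t = 4.0000: 8.889964
  t * PV_t at t = 5.0000: 421.648606
Macaulay duration D = (sum_t t * PV_t) / P = 444.780433 / 93.767449 = 4.743442


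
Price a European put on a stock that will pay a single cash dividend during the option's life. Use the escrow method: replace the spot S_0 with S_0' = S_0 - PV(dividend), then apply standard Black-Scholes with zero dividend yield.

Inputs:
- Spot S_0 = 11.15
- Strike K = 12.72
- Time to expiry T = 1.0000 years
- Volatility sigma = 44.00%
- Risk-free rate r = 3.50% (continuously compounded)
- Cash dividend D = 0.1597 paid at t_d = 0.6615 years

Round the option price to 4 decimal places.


Answer: Price = 2.7337

Derivation:
PV(D) = D * exp(-r * t_d) = 0.1597 * 0.97711346 = 0.15604502
S_0' = S_0 - PV(D) = 11.1500 - 0.15604502 = 10.99395498
d1 = (ln(S_0'/K) + (r + sigma^2/2)*T) / (sigma*sqrt(T)) = -0.03188633
d2 = d1 - sigma*sqrt(T) = -0.47188633
exp(-rT) = 0.96560542
N(-d1) = 0.51271865; N(-d2) = 0.68149604
P = K * exp(-rT) * N(-d2) - S_0' * N(-d1) = 12.7200 * 0.96560542 * 0.68149604 - 10.99395498 * 0.51271865 = 2.7337


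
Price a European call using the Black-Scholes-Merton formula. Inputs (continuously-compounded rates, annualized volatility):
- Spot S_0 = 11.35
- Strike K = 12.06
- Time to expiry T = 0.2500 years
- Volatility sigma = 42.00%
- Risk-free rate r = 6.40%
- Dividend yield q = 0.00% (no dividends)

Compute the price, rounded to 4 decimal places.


d1 = (ln(S/K) + (r - q + 0.5*sigma^2) * T) / (sigma * sqrt(T)) = -0.10774499
d2 = d1 - sigma * sqrt(T) = -0.31774499
exp(-rT) = 0.98412732; exp(-qT) = 1.00000000
C = S_0 * exp(-qT) * N(d1) - K * exp(-rT) * N(d2)
N(d1) = 0.45709899; N(d2) = 0.37533919
C = 11.3500 * 1.00000000 * 0.45709899 - 12.0600 * 0.98412732 * 0.37533919 = 0.7333

Answer: Price = 0.7333


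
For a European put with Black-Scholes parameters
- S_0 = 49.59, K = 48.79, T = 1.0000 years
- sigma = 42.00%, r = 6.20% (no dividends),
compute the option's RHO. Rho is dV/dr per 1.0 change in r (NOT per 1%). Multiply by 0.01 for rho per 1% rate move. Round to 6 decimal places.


d1 = 0.3963424445; d2 = -0.0236575555
phi(d1) = 0.3688068551; exp(-qT) = 1.0000000000; exp(-rT) = 0.9398828868
N(-d2) = 0.5094371189
Rho = -K*T*exp(-rT)*N(-d2) = -48.7900 * 1.0000 * 0.9398828868 * 0.5094371189 = -23.361200

Answer: Rho = -23.361200


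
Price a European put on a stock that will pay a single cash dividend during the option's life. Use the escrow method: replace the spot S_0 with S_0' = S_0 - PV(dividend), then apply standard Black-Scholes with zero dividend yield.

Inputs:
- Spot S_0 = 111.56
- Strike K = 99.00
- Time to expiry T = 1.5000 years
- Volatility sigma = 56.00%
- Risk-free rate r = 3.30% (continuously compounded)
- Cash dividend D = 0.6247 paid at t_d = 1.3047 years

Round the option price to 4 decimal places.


Answer: Price = 19.9055

Derivation:
PV(D) = D * exp(-r * t_d) = 0.6247 * 0.95785861 = 0.59837427
S_0' = S_0 - PV(D) = 111.5600 - 0.59837427 = 110.96162573
d1 = (ln(S_0'/K) + (r + sigma^2/2)*T) / (sigma*sqrt(T)) = 0.58141056
d2 = d1 - sigma*sqrt(T) = -0.10444657
exp(-rT) = 0.95170516
N(-d1) = 0.28048189; N(-d2) = 0.54159252
P = K * exp(-rT) * N(-d2) - S_0' * N(-d1) = 99.0000 * 0.95170516 * 0.54159252 - 110.96162573 * 0.28048189 = 19.9055


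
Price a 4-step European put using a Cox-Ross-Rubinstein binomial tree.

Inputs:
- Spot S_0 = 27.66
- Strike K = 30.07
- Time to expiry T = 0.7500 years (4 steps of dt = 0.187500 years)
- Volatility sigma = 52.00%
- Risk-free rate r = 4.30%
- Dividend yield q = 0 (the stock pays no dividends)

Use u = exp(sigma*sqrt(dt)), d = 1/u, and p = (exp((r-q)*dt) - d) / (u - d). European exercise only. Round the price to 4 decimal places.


dt = T/N = 0.187500
u = exp(sigma*sqrt(dt)) = 1.252531; d = 1/u = 0.798383
p = (exp((r-q)*dt) - d) / (u - d) = 0.461770
Discount per step: exp(-r*dt) = 0.991970
Stock lattice S(k, i) with i counting down-moves:
  k=0: S(0,0) = 27.6600
  k=1: S(1,0) = 34.6450; S(1,1) = 22.0833
  k=2: S(2,0) = 43.3940; S(2,1) = 27.6600; S(2,2) = 17.6309
  k=3: S(3,0) = 54.3523; S(3,1) = 34.6450; S(3,2) = 22.0833; S(3,3) = 14.0762
  k=4: S(4,0) = 68.0780; S(4,1) = 43.3940; S(4,2) = 27.6600; S(4,3) = 17.6309; S(4,4) = 11.2382
Terminal payoffs V(N, i) = max(K - S_T, 0):
  V(4,0) = 0.000000; V(4,1) = 0.000000; V(4,2) = 2.410000; V(4,3) = 12.439081; V(4,4) = 18.831775
Backward induction: V(k, i) = exp(-r*dt) * [p * V(k+1, i) + (1-p) * V(k+1, i+1)].
  V(3,0) = exp(-r*dt) * [p*0.000000 + (1-p)*0.000000] = 0.000000
  V(3,1) = exp(-r*dt) * [p*0.000000 + (1-p)*2.410000] = 1.286719
  V(3,2) = exp(-r*dt) * [p*2.410000 + (1-p)*12.439081] = 7.745256
  V(3,3) = exp(-r*dt) * [p*12.439081 + (1-p)*18.831775] = 15.752306
  V(2,0) = exp(-r*dt) * [p*0.000000 + (1-p)*1.286719] = 0.686990
  V(2,1) = exp(-r*dt) * [p*1.286719 + (1-p)*7.745256] = 4.724652
  V(2,2) = exp(-r*dt) * [p*7.745256 + (1-p)*15.752306] = 11.958091
  V(1,0) = exp(-r*dt) * [p*0.686990 + (1-p)*4.724652] = 2.837214
  V(1,1) = exp(-r*dt) * [p*4.724652 + (1-p)*11.958091] = 8.548705
  V(0,0) = exp(-r*dt) * [p*2.837214 + (1-p)*8.548705] = 5.863843

Answer: Price = V(0,0) = 5.8638


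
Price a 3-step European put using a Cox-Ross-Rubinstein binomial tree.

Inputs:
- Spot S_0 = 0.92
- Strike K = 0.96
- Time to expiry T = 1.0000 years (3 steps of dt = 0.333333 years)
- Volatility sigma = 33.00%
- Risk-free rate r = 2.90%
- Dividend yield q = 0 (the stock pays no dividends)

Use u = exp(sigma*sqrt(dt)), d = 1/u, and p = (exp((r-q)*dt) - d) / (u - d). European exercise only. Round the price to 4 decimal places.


dt = T/N = 0.333333
u = exp(sigma*sqrt(dt)) = 1.209885; d = 1/u = 0.826525
p = (exp((r-q)*dt) - d) / (u - d) = 0.477850
Discount per step: exp(-r*dt) = 0.990380
Stock lattice S(k, i) with i counting down-moves:
  k=0: S(0,0) = 0.9200
  k=1: S(1,0) = 1.1131; S(1,1) = 0.7604
  k=2: S(2,0) = 1.3467; S(2,1) = 0.9200; S(2,2) = 0.6285
  k=3: S(3,0) = 1.6294; S(3,1) = 1.1131; S(3,2) = 0.7604; S(3,3) = 0.5195
Terminal payoffs V(N, i) = max(K - S_T, 0):
  V(3,0) = 0.000000; V(3,1) = 0.000000; V(3,2) = 0.199597; V(3,3) = 0.440536
Backward induction: V(k, i) = exp(-r*dt) * [p * V(k+1, i) + (1-p) * V(k+1, i+1)].
  V(2,0) = exp(-r*dt) * [p*0.000000 + (1-p)*0.000000] = 0.000000
  V(2,1) = exp(-r*dt) * [p*0.000000 + (1-p)*0.199597] = 0.103217
  V(2,2) = exp(-r*dt) * [p*0.199597 + (1-p)*0.440536] = 0.322273
  V(1,0) = exp(-r*dt) * [p*0.000000 + (1-p)*0.103217] = 0.053376
  V(1,1) = exp(-r*dt) * [p*0.103217 + (1-p)*0.322273] = 0.215504
  V(0,0) = exp(-r*dt) * [p*0.053376 + (1-p)*0.215504] = 0.136703

Answer: Price = V(0,0) = 0.1367
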